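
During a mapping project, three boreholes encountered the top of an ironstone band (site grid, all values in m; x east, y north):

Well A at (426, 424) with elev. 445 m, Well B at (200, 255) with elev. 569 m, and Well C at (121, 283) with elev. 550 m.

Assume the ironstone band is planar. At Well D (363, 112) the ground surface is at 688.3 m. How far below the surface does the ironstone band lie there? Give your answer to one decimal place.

19.1 m

Two edge vectors: Well A→Well B = (-226, -169, 124), Well A→Well C = (-305, -141, 105).
Normal n = (Well A→Well B) × (Well A→Well C) = (-261, -14090, -19679).
So ∂z/∂x = −n_x/n_z = −0.01326 and ∂z/∂y = −n_y/n_z = −0.71599.
Intercept c from Well A: 445 + 5.65 + 303.58 = 754.23.
At (363, 112): z_contact = −4.81 − 80.19 + 754.23 = 669.22 m.
Depth below ground = 688.3 − 669.22 = 19.1 m.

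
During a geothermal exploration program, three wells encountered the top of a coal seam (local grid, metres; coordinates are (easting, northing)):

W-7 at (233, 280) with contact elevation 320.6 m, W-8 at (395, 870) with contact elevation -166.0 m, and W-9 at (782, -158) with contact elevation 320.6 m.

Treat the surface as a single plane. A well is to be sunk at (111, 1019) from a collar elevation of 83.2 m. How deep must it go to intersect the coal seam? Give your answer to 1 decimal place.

196.7 m

Two edge vectors: W-7→W-8 = (162, 590, -486.6), W-7→W-9 = (549, -438, 0).
Normal n = (W-7→W-8) × (W-7→W-9) = (-213130.8, -267143.4, -394866).
So ∂z/∂E = −n_x/n_z = −0.539755 and ∂z/∂N = −n_y/n_z = −0.676542.
Intercept c from W-7: 320.6 + 125.76 + 189.43 = 635.79.
At (111, 1019): z_contact = −59.91 − 689.40 + 635.79 = -113.51 m.
Depth below ground = 83.2 − (-113.51) = 196.7 m.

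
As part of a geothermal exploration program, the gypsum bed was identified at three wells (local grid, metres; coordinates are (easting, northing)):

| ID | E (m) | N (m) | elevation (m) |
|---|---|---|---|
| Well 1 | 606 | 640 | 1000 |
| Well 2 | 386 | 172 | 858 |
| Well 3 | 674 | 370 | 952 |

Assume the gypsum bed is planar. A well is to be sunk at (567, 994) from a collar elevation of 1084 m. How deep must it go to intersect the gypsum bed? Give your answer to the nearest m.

12 m

Two edge vectors: Well 1→Well 2 = (-220, -468, -142), Well 1→Well 3 = (68, -270, -48).
Normal n = (Well 1→Well 2) × (Well 1→Well 3) = (-15876, -20216, 91224).
So ∂z/∂E = −n_x/n_z = 0.17403 and ∂z/∂N = −n_y/n_z = 0.22161.
Intercept c from Well 1: 1000 − 105.46 − 141.83 = 752.71.
At (567, 994): z_contact = 98.7 + 220.3 + 752.71 = 1071.7 m.
Depth below ground = 1084 − 1071.7 = 12 m.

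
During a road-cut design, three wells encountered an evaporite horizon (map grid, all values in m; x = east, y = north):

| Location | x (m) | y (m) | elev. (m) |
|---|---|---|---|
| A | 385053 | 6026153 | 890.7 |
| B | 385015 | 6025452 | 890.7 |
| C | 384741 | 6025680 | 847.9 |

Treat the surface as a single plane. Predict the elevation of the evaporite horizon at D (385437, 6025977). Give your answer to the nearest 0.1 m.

949.5 m

Two edge vectors: A→B = (-38, -701, 0), A→C = (-312, -473, -42.8).
Normal n = (A→B) × (A→C) = (30002.8, -1626.4, -200738).
So ∂z/∂x = −n_x/n_z = 0.149462483 and ∂z/∂y = −n_y/n_z = −0.008102103.
Intercept c from A: 890.7 − 57550.98 + 48824.51 = −7835.76.
At (385437, 6025977): z = 57608.4 − 48823.1 − 7835.76 = 949.5 m.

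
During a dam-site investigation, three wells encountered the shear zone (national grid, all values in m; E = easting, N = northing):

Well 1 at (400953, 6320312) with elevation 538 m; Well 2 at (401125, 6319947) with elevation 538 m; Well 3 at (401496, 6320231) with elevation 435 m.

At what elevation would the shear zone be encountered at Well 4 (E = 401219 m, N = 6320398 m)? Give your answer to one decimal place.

475.5 m

Two edge vectors: Well 1→Well 2 = (172, -365, 0), Well 1→Well 3 = (543, -81, -103).
Normal n = (Well 1→Well 2) × (Well 1→Well 3) = (37595, 17716, 184263).
So ∂z/∂E = −n_x/n_z = −0.204029024 and ∂z/∂N = −n_y/n_z = −0.096145184.
Intercept c from Well 1: 538 + 81806.05 + 607667.56 = 690011.61.
At (401219, 6320398): z = −81860.3 − 607675.8 + 690011.61 = 475.5 m.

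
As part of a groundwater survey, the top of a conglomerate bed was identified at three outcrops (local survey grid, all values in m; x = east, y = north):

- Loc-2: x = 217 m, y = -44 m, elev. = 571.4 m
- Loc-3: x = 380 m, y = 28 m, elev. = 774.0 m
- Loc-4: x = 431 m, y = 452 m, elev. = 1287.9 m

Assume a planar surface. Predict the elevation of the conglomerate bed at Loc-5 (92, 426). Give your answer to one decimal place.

Let the plane be z = a·x + b·y + c.
Loc-3−Loc-2: 163a + 72b = 202.6;  Loc-4−Loc-2: 214a + 496b = 716.5.
Solving gives a = 0.74727, b = 1.12214.
Then c = 571.4 − a·217 − b·-44 = 458.62.
At (92, 426): z = 68.7 + 478.0 + 458.62 = 1005.4 m.

1005.4 m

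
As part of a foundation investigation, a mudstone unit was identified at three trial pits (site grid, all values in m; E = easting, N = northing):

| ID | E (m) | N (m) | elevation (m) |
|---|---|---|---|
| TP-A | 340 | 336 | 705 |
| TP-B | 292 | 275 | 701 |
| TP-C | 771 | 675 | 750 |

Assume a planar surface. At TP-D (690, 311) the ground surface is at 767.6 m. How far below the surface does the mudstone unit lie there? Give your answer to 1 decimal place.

13.0 m

Two edge vectors: TP-A→TP-B = (-48, -61, -4), TP-A→TP-C = (431, 339, 45).
Normal n = (TP-A→TP-B) × (TP-A→TP-C) = (-1389, 436, 10019).
So ∂z/∂E = −n_x/n_z = 0.13864 and ∂z/∂N = −n_y/n_z = −0.04352.
Intercept c from TP-A: 705 − 47.14 + 14.62 = 672.49.
At (690, 311): z_contact = 95.66 − 13.53 + 672.49 = 754.61 m.
Depth below ground = 767.6 − 754.61 = 13.0 m.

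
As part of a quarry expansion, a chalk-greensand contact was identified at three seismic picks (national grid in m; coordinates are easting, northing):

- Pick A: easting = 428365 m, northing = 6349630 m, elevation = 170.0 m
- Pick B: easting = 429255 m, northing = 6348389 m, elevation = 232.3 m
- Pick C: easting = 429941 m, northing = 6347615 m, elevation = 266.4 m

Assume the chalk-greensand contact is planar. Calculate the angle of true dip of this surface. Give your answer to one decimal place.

4.8°

Let the plane be z = a·easting + b·northing + c.
Pick B−Pick A: 890a − 1241b = 62.3;  Pick C−Pick A: 1576a − 2015b = 96.4.
Solving gives a = −0.03633, b = −0.07625.
Gradient magnitude |∇z| = √(a² + b²) = √(0.00132 + 0.00581) = 0.08447.
True dip = arctan(0.08447) = 4.8°, dipping toward NNE (azimuth ≈ 025°).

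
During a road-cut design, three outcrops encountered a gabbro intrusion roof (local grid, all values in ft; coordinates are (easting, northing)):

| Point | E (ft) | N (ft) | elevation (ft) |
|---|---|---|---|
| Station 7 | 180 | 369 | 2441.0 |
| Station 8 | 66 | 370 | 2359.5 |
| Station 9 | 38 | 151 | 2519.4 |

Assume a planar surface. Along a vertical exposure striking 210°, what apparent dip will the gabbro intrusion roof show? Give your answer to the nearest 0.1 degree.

Two edge vectors: Station 7→Station 8 = (-114, 1, -81.5), Station 7→Station 9 = (-142, -218, 78.4).
Normal n = (Station 7→Station 8) × (Station 7→Station 9) = (-17688.6, 20510.6, 24994).
So ∂z/∂E = −n_x/n_z = 0.70771 and ∂z/∂N = −n_y/n_z = −0.82062.
Unit vector along 210° is (sin 210°, cos 210°) = (-0.5000, -0.8660).
Slope in that direction = a·(-0.5000) + b·(-0.8660) = 0.35682.
Apparent dip = arctan|0.35682| = 19.6° (true dip is 47.3°, so apparent ≤ true as expected).

19.6°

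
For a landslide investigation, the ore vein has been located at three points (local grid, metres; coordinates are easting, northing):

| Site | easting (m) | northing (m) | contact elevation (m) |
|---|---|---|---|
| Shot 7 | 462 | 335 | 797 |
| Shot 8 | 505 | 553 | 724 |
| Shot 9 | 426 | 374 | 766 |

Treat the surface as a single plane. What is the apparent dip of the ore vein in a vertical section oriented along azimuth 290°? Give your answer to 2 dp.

Let the plane be z = a·easting + b·northing + c.
Shot 8−Shot 7: 43a + 218b = −73;  Shot 9−Shot 7: −36a + 39b = −31.
Solving gives a = 0.41060, b = −0.41585.
Unit vector along 290° is (sin 290°, cos 290°) = (-0.9397, 0.3420).
Slope in that direction = a·(-0.9397) + b·(0.3420) = −0.52807.
Apparent dip = arctan|0.52807| = 27.84° (true dip is 30.3°, so apparent ≤ true as expected).

27.84°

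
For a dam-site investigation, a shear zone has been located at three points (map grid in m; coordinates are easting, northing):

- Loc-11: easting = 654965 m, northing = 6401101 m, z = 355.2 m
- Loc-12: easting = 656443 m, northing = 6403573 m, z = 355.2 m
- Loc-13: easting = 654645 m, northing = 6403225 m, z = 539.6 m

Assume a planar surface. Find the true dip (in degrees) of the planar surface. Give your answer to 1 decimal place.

7.7°

Let the plane be z = a·easting + b·northing + c.
Loc-12−Loc-11: 1478a + 2472b = 0;  Loc-13−Loc-11: −320a + 2124b = 184.4.
Solving gives a = −0.11598, b = 0.06934.
Gradient magnitude |∇z| = √(a² + b²) = √(0.01345 + 0.00481) = 0.13513.
True dip = arctan(0.13513) = 7.7°, dipping toward ESE (azimuth ≈ 121°).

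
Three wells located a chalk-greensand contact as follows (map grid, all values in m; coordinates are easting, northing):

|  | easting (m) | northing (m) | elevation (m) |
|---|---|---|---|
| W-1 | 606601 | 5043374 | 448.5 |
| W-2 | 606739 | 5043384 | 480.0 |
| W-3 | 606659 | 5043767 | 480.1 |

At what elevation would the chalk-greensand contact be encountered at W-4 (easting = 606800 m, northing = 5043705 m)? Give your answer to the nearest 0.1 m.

Two edge vectors: W-1→W-2 = (138, 10, 31.5), W-1→W-3 = (58, 393, 31.6).
Normal n = (W-1→W-2) × (W-1→W-3) = (-12063.5, -2533.8, 53654).
So ∂z/∂easting = −n_x/n_z = 0.224838782 and ∂z/∂northing = −n_y/n_z = 0.047224811.
Intercept c from W-1: 448.5 − 136387.43 − 238172.38 = −374111.31.
At (606800, 5043705): z = 136432.2 + 238188.0 − 374111.31 = 508.9 m.

508.9 m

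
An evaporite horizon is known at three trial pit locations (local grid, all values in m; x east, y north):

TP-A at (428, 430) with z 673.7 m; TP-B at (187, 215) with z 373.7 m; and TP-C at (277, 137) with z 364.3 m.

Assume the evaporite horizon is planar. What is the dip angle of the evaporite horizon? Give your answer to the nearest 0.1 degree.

Two edge vectors: TP-A→TP-B = (-241, -215, -300), TP-A→TP-C = (-151, -293, -309.4).
Normal n = (TP-A→TP-B) × (TP-A→TP-C) = (-21379, -29265.4, 38148).
So ∂z/∂x = −n_x/n_z = 0.56042 and ∂z/∂y = −n_y/n_z = 0.76715.
Gradient magnitude |∇z| = √(a² + b²) = √(0.31407 + 0.58853) = 0.95005.
True dip = arctan(0.95005) = 43.5°, dipping toward SW (azimuth ≈ 216°).

43.5°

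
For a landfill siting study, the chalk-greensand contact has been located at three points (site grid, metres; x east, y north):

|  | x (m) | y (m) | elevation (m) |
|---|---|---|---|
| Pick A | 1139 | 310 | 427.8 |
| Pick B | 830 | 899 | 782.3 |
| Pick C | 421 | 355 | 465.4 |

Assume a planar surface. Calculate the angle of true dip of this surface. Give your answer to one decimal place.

30.7°

Two edge vectors: Pick A→Pick B = (-309, 589, 354.5), Pick A→Pick C = (-718, 45, 37.6).
Normal n = (Pick A→Pick B) × (Pick A→Pick C) = (6193.9, -242912.6, 408997).
So ∂z/∂x = −n_x/n_z = −0.01514 and ∂z/∂y = −n_y/n_z = 0.59392.
Gradient magnitude |∇z| = √(a² + b²) = √(0.00023 + 0.35274) = 0.59412.
True dip = arctan(0.59412) = 30.7°, dipping toward S (azimuth ≈ 179°).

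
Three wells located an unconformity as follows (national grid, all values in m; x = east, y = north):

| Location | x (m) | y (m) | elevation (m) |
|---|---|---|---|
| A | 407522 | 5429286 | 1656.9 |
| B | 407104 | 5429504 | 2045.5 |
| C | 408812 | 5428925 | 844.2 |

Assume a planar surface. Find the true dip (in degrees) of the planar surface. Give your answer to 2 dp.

51.82°

Let the plane be z = a·x + b·y + c.
B−A: −418a + 218b = 388.6;  C−A: 1290a − 361b = −812.7.
Solving gives a = −0.28302, b = 1.23989.
Gradient magnitude |∇z| = √(a² + b²) = √(0.08010 + 1.53734) = 1.27179.
True dip = arctan(1.27179) = 51.82°, dipping toward SSE (azimuth ≈ 167°).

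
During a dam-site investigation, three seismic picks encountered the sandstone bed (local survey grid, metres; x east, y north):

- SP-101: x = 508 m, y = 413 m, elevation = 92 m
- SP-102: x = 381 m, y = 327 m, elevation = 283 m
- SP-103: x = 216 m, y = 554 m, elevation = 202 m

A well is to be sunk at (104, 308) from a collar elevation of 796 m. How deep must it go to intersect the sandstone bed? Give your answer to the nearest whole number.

Let the plane be z = a·x + b·y + c.
SP-102−SP-101: −127a − 86b = 191;  SP-103−SP-101: −292a + 141b = 110.
Solving gives a = −0.84593, b = −0.97171.
Then c = 92 − a·508 − b·413 = 923.05.
At (104, 308): z_contact = −88.0 − 299.3 + 923.05 = 535.8 m.
Depth below ground = 796 − 535.8 = 260 m.

260 m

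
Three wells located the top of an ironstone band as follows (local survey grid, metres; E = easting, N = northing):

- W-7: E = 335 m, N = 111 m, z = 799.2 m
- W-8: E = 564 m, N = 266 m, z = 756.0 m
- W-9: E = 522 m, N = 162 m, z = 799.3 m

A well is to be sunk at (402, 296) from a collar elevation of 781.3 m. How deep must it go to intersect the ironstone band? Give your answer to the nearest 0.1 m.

Two edge vectors: W-7→W-8 = (229, 155, -43.2), W-7→W-9 = (187, 51, 0.1).
Normal n = (W-7→W-8) × (W-7→W-9) = (2218.7, -8101.3, -17306).
So ∂z/∂E = −n_x/n_z = 0.12820 and ∂z/∂N = −n_y/n_z = −0.46812.
Intercept c from W-7: 799.2 − 42.95 + 51.96 = 808.21.
At (402, 296): z_contact = 51.54 − 138.56 + 808.21 = 721.19 m.
Depth below ground = 781.3 − 721.19 = 60.1 m.

60.1 m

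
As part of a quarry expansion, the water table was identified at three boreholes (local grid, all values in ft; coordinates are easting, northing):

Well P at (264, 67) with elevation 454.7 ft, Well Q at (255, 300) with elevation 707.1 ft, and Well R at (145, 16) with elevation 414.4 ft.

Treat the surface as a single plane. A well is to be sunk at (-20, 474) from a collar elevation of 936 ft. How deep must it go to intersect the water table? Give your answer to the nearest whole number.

7 ft

Two edge vectors: Well P→Well Q = (-9, 233, 252.4), Well P→Well R = (-119, -51, -40.3).
Normal n = (Well P→Well Q) × (Well P→Well R) = (3482.5, -30398.3, 28186).
So ∂z/∂easting = −n_x/n_z = −0.12355 and ∂z/∂northing = −n_y/n_z = 1.07849.
Intercept c from Well P: 454.7 + 32.62 − 72.26 = 415.06.
At (-20, 474): z_contact = 2.5 + 511.2 + 415.06 = 928.7 ft.
Depth below ground = 936 − 928.7 = 7 ft.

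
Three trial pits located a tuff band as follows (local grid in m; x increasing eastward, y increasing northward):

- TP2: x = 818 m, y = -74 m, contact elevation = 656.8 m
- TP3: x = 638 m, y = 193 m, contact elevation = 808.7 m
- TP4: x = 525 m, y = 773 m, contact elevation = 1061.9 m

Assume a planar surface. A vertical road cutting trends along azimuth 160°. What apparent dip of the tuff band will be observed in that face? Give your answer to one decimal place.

24.4°

Two edge vectors: TP2→TP3 = (-180, 267, 151.9), TP2→TP4 = (-293, 847, 405.1).
Normal n = (TP2→TP3) × (TP2→TP4) = (-20497.6, 28411.3, -74229).
So ∂z/∂x = −n_x/n_z = −0.27614 and ∂z/∂y = −n_y/n_z = 0.38275.
Unit vector along 160° is (sin 160°, cos 160°) = (0.3420, -0.9397).
Slope in that direction = a·(0.3420) + b·(-0.9397) = −0.45411.
Apparent dip = arctan|0.45411| = 24.4° (true dip is 25.3°, so apparent ≤ true as expected).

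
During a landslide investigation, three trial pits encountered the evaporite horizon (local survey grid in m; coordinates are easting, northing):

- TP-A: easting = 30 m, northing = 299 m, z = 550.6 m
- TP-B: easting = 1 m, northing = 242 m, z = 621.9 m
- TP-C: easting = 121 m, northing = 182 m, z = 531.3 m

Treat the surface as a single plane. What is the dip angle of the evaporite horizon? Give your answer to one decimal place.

Two edge vectors: TP-A→TP-B = (-29, -57, 71.3), TP-A→TP-C = (91, -117, -19.3).
Normal n = (TP-A→TP-B) × (TP-A→TP-C) = (9442.2, 5928.6, 8580).
So ∂z/∂easting = −n_x/n_z = −1.10049 and ∂z/∂northing = −n_y/n_z = −0.69098.
Gradient magnitude |∇z| = √(a² + b²) = √(1.21108 + 0.47745) = 1.29943.
True dip = arctan(1.29943) = 52.4°, dipping toward ENE (azimuth ≈ 058°).

52.4°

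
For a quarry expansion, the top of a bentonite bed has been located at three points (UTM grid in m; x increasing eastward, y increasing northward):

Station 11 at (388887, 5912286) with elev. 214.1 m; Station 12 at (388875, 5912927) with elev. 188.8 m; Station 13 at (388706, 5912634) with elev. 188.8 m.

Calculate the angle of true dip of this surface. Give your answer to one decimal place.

Two edge vectors: Station 11→Station 12 = (-12, 641, -25.3), Station 11→Station 13 = (-181, 348, -25.3).
Normal n = (Station 11→Station 12) × (Station 11→Station 13) = (-7412.9, 4275.7, 111845).
So ∂z/∂x = −n_x/n_z = 0.06628 and ∂z/∂y = −n_y/n_z = −0.03823.
Gradient magnitude |∇z| = √(a² + b²) = √(0.00439 + 0.00146) = 0.07651.
True dip = arctan(0.07651) = 4.4°, dipping toward WNW (azimuth ≈ 300°).

4.4°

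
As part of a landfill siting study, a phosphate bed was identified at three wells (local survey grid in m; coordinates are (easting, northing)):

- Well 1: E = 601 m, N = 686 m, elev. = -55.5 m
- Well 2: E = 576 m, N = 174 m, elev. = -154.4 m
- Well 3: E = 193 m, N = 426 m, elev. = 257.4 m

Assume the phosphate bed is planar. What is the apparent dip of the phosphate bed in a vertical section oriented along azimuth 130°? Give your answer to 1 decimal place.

Let the plane be z = a·E + b·N + c.
Well 2−Well 1: −25a − 512b = −98.9;  Well 3−Well 1: −408a − 260b = 312.9.
Solving gives a = −0.91859, b = 0.23802.
Unit vector along 130° is (sin 130°, cos 130°) = (0.7660, -0.6428).
Slope in that direction = a·(0.7660) + b·(-0.6428) = −0.85667.
Apparent dip = arctan|0.85667| = 40.6° (true dip is 43.5°, so apparent ≤ true as expected).

40.6°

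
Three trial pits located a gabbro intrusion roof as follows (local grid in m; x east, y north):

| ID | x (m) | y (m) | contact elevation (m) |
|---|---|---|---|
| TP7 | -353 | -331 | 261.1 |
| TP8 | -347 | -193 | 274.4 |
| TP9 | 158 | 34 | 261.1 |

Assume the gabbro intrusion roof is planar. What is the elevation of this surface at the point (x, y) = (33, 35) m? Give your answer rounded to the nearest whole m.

270 m

Two edge vectors: TP7→TP8 = (6, 138, 13.3), TP7→TP9 = (511, 365, 0).
Normal n = (TP7→TP8) × (TP7→TP9) = (-4854.5, 6796.3, -68328).
So ∂z/∂x = −n_x/n_z = −0.07105 and ∂z/∂y = −n_y/n_z = 0.09947.
Intercept c from TP7: 261.1 − 25.08 + 32.92 = 268.94.
At (33, 35): z = −2.3 + 3.5 + 268.94 = 270.1 m.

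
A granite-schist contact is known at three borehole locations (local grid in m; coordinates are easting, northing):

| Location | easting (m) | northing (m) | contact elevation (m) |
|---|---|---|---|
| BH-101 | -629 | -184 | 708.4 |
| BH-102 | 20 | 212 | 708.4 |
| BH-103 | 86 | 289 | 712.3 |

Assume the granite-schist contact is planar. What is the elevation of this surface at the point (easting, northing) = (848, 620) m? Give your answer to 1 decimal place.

698.1 m

Two edge vectors: BH-101→BH-102 = (649, 396, 0), BH-101→BH-103 = (715, 473, 3.9).
Normal n = (BH-101→BH-102) × (BH-101→BH-103) = (1544.4, -2531.1, 23837).
So ∂z/∂easting = −n_x/n_z = −0.06479 and ∂z/∂northing = −n_y/n_z = 0.10618.
Intercept c from BH-101: 708.4 − 40.75 + 19.54 = 687.18.
At (848, 620): z = −54.9 + 65.8 + 687.18 = 698.1 m.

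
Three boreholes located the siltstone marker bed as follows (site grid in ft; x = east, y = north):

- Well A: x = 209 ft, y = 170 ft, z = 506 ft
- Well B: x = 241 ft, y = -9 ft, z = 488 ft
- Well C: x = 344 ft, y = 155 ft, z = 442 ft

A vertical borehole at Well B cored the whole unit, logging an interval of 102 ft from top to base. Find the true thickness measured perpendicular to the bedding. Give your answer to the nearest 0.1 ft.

92.2 ft

Let the plane be z = a·x + b·y + c.
Well B−Well A: 32a − 179b = −18;  Well C−Well A: 135a − 15b = −64.
Solving gives a = −0.47228, b = 0.01613.
|∇z| = √(a²+b²) = 0.47256, so dip δ = arctan(0.47256) = 25.29°.
True thickness = vertical thickness × cos δ = 102 × cos 25.29° = 92.2 ft.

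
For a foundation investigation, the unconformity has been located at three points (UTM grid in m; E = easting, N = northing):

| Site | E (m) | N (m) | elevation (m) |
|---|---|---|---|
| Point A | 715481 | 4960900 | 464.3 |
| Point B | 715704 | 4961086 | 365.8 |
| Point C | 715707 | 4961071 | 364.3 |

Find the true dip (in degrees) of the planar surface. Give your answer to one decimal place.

24.2°

Let the plane be z = a·E + b·N + c.
Point B−Point A: 223a + 186b = −98.5;  Point C−Point A: 226a + 171b = −100.
Solving gives a = −0.45004, b = 0.00999.
Gradient magnitude |∇z| = √(a² + b²) = √(0.20253 + 0.00010) = 0.45015.
True dip = arctan(0.45015) = 24.2°, dipping toward E (azimuth ≈ 091°).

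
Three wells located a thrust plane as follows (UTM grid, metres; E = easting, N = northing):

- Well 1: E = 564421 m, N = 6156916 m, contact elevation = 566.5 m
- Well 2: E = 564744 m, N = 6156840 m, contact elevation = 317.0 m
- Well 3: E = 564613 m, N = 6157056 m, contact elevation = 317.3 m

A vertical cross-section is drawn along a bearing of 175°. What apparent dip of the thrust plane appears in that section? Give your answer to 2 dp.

24.90°

Two edge vectors: Well 1→Well 2 = (323, -76, -249.5), Well 1→Well 3 = (192, 140, -249.2).
Normal n = (Well 1→Well 2) × (Well 1→Well 3) = (53869.2, 32587.6, 59812).
So ∂z/∂E = −n_x/n_z = −0.90064 and ∂z/∂N = −n_y/n_z = −0.54483.
Unit vector along 175° is (sin 175°, cos 175°) = (0.0872, -0.9962).
Slope in that direction = a·(0.0872) + b·(-0.9962) = 0.46426.
Apparent dip = arctan|0.46426| = 24.90° (true dip is 46.5°, so apparent ≤ true as expected).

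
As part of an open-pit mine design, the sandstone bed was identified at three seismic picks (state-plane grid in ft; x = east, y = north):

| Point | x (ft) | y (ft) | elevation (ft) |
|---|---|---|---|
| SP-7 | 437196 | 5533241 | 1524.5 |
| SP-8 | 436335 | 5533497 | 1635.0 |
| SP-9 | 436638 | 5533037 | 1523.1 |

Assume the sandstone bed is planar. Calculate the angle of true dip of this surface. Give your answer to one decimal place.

11.8°

Two edge vectors: SP-7→SP-8 = (-861, 256, 110.5), SP-7→SP-9 = (-558, -204, -1.4).
Normal n = (SP-7→SP-8) × (SP-7→SP-9) = (22183.6, -62864.4, 318492).
So ∂z/∂x = −n_x/n_z = −0.06965 and ∂z/∂y = −n_y/n_z = 0.19738.
Gradient magnitude |∇z| = √(a² + b²) = √(0.00485 + 0.03896) = 0.20931.
True dip = arctan(0.20931) = 11.8°, dipping toward SSE (azimuth ≈ 161°).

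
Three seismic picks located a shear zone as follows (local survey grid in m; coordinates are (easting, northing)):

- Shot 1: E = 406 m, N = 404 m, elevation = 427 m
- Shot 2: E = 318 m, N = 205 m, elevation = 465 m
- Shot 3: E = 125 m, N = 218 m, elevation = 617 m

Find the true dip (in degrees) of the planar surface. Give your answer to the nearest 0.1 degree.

38.4°

Let the plane be z = a·E + b·N + c.
Shot 2−Shot 1: −88a − 199b = 38;  Shot 3−Shot 1: −281a − 186b = 190.
Solving gives a = −0.77727, b = 0.15276.
Gradient magnitude |∇z| = √(a² + b²) = √(0.60416 + 0.02334) = 0.79214.
True dip = arctan(0.79214) = 38.4°, dipping toward E (azimuth ≈ 101°).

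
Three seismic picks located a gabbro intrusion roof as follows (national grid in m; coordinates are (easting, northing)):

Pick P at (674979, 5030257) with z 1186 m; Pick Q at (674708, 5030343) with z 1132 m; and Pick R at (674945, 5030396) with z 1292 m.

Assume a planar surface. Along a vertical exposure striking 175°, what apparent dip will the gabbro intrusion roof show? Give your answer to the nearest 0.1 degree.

39.8°

Two edge vectors: Pick P→Pick Q = (-271, 86, -54), Pick P→Pick R = (-34, 139, 106).
Normal n = (Pick P→Pick Q) × (Pick P→Pick R) = (16622, 30562, -34745).
So ∂z/∂E = −n_x/n_z = 0.47840 and ∂z/∂N = −n_y/n_z = 0.87961.
Unit vector along 175° is (sin 175°, cos 175°) = (0.0872, -0.9962).
Slope in that direction = a·(0.0872) + b·(-0.9962) = −0.83457.
Apparent dip = arctan|0.83457| = 39.8° (true dip is 45.0°, so apparent ≤ true as expected).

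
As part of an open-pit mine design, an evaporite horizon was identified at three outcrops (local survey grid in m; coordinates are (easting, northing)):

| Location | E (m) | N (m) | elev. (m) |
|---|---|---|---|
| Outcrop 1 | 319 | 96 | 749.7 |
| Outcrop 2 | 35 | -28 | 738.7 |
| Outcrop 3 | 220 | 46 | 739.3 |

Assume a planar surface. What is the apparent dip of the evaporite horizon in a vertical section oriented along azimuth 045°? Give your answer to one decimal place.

22.5°

Let the plane be z = a·E + b·N + c.
Outcrop 2−Outcrop 1: −284a − 124b = −11;  Outcrop 3−Outcrop 1: −99a − 50b = −10.4.
Solving gives a = −0.38441, b = 0.96913.
Unit vector along 045° is (sin 45°, cos 45°) = (0.7071, 0.7071).
Slope in that direction = a·(0.7071) + b·(0.7071) = 0.41346.
Apparent dip = arctan|0.41346| = 22.5° (true dip is 46.2°, so apparent ≤ true as expected).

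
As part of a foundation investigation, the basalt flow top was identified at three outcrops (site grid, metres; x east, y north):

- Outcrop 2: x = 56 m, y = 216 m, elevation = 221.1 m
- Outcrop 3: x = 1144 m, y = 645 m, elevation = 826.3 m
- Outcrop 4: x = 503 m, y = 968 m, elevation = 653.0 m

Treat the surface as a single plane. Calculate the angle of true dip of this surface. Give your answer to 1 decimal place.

28.2°

Let the plane be z = a·x + b·y + c.
Outcrop 3−Outcrop 2: 1088a + 429b = 605.2;  Outcrop 4−Outcrop 2: 447a + 752b = 431.9.
Solving gives a = 0.43075, b = 0.31829.
Gradient magnitude |∇z| = √(a² + b²) = √(0.18554 + 0.10131) = 0.53559.
True dip = arctan(0.53559) = 28.2°, dipping toward SW (azimuth ≈ 234°).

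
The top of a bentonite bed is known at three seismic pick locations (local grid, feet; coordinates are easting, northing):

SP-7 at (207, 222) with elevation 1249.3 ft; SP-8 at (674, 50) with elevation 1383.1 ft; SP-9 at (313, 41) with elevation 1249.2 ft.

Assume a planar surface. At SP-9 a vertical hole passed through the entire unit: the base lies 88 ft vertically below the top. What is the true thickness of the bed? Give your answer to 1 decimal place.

81.0 ft

Two edge vectors: SP-7→SP-8 = (467, -172, 133.8), SP-7→SP-9 = (106, -181, -0.1).
Normal n = (SP-7→SP-8) × (SP-7→SP-9) = (24235, 14229.5, -66295).
So ∂z/∂easting = −n_x/n_z = 0.36556 and ∂z/∂northing = −n_y/n_z = 0.21464.
|∇z| = √(a²+b²) = 0.42392, so dip δ = arctan(0.42392) = 22.97°.
True thickness = vertical thickness × cos δ = 88 × cos 22.97° = 81.0 ft.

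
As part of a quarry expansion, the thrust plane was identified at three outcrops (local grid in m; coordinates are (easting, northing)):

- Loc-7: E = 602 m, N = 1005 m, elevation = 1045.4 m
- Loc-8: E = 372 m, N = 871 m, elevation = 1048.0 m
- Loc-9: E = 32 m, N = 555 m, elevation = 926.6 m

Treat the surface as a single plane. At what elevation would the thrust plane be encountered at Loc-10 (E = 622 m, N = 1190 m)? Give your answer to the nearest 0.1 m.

1229.3 m

Two edge vectors: Loc-7→Loc-8 = (-230, -134, 2.6), Loc-7→Loc-9 = (-570, -450, -118.8).
Normal n = (Loc-7→Loc-8) × (Loc-7→Loc-9) = (17089.2, -28806, 27120).
So ∂z/∂E = −n_x/n_z = −0.630133 and ∂z/∂N = −n_y/n_z = 1.062168.
Intercept c from Loc-7: 1045.4 + 379.34 − 1067.48 = 357.26.
At (622, 1190): z = −391.9 + 1264.0 + 357.26 = 1229.3 m.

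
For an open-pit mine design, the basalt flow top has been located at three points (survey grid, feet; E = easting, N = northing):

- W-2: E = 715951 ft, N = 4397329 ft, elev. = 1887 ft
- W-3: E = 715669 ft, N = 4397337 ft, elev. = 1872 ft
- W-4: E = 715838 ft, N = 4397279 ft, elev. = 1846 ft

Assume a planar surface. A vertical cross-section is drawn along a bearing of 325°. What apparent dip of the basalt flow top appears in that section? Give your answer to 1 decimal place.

26.4°

Let the plane be z = a·E + b·N + c.
W-3−W-2: −282a + 8b = −15;  W-4−W-2: −113a − 50b = −41.
Solving gives a = 0.07185, b = 0.65762.
Unit vector along 325° is (sin 325°, cos 325°) = (-0.5736, 0.8192).
Slope in that direction = a·(-0.5736) + b·(0.8192) = 0.49748.
Apparent dip = arctan|0.49748| = 26.4° (true dip is 33.5°, so apparent ≤ true as expected).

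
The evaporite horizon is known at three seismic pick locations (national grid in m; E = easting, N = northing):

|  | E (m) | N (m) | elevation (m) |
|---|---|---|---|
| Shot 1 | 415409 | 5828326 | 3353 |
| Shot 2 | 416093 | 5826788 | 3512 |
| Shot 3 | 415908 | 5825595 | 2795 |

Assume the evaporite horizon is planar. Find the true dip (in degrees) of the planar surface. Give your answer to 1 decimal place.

51.3°

Two edge vectors: Shot 1→Shot 2 = (684, -1538, 159), Shot 1→Shot 3 = (499, -2731, -558).
Normal n = (Shot 1→Shot 2) × (Shot 1→Shot 3) = (1292433, 461013, -1100542).
So ∂z/∂E = −n_x/n_z = 1.17436 and ∂z/∂N = −n_y/n_z = 0.41890.
Gradient magnitude |∇z| = √(a² + b²) = √(1.37912 + 0.17547) = 1.24683.
True dip = arctan(1.24683) = 51.3°, dipping toward WSW (azimuth ≈ 250°).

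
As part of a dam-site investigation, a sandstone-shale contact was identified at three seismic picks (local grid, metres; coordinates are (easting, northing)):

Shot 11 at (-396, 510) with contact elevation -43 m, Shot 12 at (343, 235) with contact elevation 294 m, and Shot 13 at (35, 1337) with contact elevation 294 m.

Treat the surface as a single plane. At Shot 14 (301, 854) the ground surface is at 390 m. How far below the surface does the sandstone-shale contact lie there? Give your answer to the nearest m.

29 m

Two edge vectors: Shot 11→Shot 12 = (739, -275, 337), Shot 11→Shot 13 = (431, 827, 337).
Normal n = (Shot 11→Shot 12) × (Shot 11→Shot 13) = (-371374, -103796, 729678).
So ∂z/∂E = −n_x/n_z = 0.50896 and ∂z/∂N = −n_y/n_z = 0.14225.
Intercept c from Shot 11: -43 + 201.55 − 72.55 = 86.00.
At (301, 854): z_contact = 153.2 + 121.5 + 86.00 = 360.7 m.
Depth below ground = 390 − 360.7 = 29 m.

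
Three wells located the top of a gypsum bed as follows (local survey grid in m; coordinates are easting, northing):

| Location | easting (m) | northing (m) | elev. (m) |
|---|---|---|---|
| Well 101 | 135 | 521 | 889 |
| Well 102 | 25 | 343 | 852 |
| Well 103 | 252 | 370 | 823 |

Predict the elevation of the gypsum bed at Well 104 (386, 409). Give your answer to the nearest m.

813 m

Let the plane be z = a·easting + b·northing + c.
Well 102−Well 101: −110a − 178b = −37;  Well 103−Well 101: 117a − 151b = −66.
Solving gives a = −0.16457, b = 0.30957.
Then c = 889 − a·135 − b·521 = 749.93.
At (386, 409): z = −63.5 + 126.6 + 749.93 = 813.0 m.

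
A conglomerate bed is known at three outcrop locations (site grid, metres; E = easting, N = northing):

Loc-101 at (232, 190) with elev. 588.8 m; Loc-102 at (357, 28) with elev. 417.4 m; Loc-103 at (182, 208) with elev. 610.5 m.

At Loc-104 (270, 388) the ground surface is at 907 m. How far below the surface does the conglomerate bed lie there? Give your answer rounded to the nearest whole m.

Two edge vectors: Loc-101→Loc-102 = (125, -162, -171.4), Loc-101→Loc-103 = (-50, 18, 21.7).
Normal n = (Loc-101→Loc-102) × (Loc-101→Loc-103) = (-430.2, 5857.5, -5850).
So ∂z/∂E = −n_x/n_z = −0.07354 and ∂z/∂N = −n_y/n_z = 1.00128.
Intercept c from Loc-101: 588.8 + 17.06 − 190.24 = 415.62.
At (270, 388): z_contact = −19.9 + 388.5 + 415.62 = 784.3 m.
Depth below ground = 907 − 784.3 = 123 m.

123 m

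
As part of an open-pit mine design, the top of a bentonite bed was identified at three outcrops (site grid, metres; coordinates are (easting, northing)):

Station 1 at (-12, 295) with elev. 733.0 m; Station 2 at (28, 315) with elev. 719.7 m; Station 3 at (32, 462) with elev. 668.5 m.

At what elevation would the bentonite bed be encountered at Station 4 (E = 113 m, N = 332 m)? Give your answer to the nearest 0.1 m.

Let the plane be z = a·E + b·N + c.
Station 2−Station 1: 40a + 20b = −13.3;  Station 3−Station 1: 44a + 167b = −64.5.
Solving gives a = −0.16053, b = −0.34393.
Then c = 733 − a·-12 − b·295 = 832.53.
At (113, 332): z = −18.1 − 114.2 + 832.53 = 700.2 m.

700.2 m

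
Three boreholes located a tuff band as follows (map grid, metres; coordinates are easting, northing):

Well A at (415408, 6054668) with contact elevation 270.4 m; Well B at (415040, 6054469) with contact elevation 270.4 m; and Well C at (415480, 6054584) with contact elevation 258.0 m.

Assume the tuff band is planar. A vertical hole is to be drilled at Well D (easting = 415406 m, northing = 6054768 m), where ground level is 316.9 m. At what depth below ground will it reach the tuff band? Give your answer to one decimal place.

36.3 m

Two edge vectors: Well A→Well B = (-368, -199, 0), Well A→Well C = (72, -84, -12.4).
Normal n = (Well A→Well B) × (Well A→Well C) = (2467.6, -4563.2, 45240).
So ∂z/∂easting = −n_x/n_z = −0.054544651 and ∂z/∂northing = −n_y/n_z = 0.100866490.
Intercept c from Well A: 270.4 + 22658.28 − 610713.11 = −587784.42.
At (415406, 6054768): z_contact = −22658.18 + 610723.19 − 587784.42 = 280.60 m.
Depth below ground = 316.9 − 280.60 = 36.3 m.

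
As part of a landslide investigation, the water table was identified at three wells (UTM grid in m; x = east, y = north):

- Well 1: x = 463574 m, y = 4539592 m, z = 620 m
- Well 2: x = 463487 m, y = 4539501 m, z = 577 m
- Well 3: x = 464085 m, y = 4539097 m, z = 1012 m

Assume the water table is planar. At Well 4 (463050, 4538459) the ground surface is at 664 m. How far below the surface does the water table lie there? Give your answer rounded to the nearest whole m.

Let the plane be z = a·x + b·y + c.
Well 2−Well 1: −87a − 91b = −43;  Well 3−Well 1: 511a − 495b = 392.
Solving gives a = 0.63592211, b = −0.13544202.
Then c = 620 − a·463574 − b·4539592 = 320674.55.
At (463050, 4538459): z_contact = 294463.7 − 614698.1 + 320674.55 = 440.2 m.
Depth below ground = 664 − 440.2 = 224 m.

224 m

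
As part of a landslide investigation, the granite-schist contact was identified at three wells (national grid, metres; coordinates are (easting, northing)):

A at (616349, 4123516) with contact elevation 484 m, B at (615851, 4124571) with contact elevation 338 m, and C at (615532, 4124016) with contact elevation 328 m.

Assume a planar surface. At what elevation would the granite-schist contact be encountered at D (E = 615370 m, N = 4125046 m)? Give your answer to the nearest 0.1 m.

Let the plane be z = a·E + b·N + c.
B−A: −498a + 1055b = −146;  C−A: −817a + 500b = −156.
Solving gives a = 0.149412254, b = −0.067860377.
Then c = 484 − a·616349 − b·4123516 = 188217.26.
At (615370, 4125046): z = 91943.8 − 279927.2 + 188217.26 = 233.9 m.

233.9 m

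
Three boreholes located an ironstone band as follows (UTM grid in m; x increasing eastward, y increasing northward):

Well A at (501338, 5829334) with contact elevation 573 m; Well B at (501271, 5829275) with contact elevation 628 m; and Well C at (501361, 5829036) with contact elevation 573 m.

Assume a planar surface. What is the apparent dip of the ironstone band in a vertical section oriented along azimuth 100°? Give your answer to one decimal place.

Let the plane be z = a·x + b·y + c.
Well B−Well A: −67a − 59b = 55;  Well C−Well A: 23a − 298b = 0.
Solving gives a = −0.76865, b = −0.05933.
Unit vector along 100° is (sin 100°, cos 100°) = (0.9848, -0.1736).
Slope in that direction = a·(0.9848) + b·(-0.1736) = −0.74667.
Apparent dip = arctan|0.74667| = 36.7° (true dip is 37.6°, so apparent ≤ true as expected).

36.7°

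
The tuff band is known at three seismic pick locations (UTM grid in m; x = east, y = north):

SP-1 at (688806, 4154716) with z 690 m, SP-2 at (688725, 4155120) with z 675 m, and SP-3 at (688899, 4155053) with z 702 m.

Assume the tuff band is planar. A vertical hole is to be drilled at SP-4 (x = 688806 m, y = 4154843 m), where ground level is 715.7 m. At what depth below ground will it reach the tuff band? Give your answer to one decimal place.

Two edge vectors: SP-1→SP-2 = (-81, 404, -15), SP-1→SP-3 = (93, 337, 12).
Normal n = (SP-1→SP-2) × (SP-1→SP-3) = (9903, -423, -64869).
So ∂z/∂x = −n_x/n_z = 0.152661518 and ∂z/∂y = −n_y/n_z = −0.006520834.
Intercept c from SP-1: 690 − 105154.17 + 27092.21 = −77371.95.
At (688806, 4154843): z_contact = 105154.17 − 27093.04 − 77371.95 = 689.17 m.
Depth below ground = 715.7 − 689.17 = 26.5 m.

26.5 m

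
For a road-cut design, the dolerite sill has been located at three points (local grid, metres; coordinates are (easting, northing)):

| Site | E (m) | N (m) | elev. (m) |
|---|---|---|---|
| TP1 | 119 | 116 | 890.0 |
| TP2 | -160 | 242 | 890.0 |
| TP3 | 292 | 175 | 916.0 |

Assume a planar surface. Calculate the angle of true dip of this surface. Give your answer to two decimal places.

Let the plane be z = a·E + b·N + c.
TP2−TP1: −279a + 126b = 0;  TP3−TP1: 173a + 59b = 26.
Solving gives a = 0.08563, b = 0.18960.
Gradient magnitude |∇z| = √(a² + b²) = √(0.00733 + 0.03595) = 0.20804.
True dip = arctan(0.20804) = 11.75°, dipping toward SSW (azimuth ≈ 204°).

11.75°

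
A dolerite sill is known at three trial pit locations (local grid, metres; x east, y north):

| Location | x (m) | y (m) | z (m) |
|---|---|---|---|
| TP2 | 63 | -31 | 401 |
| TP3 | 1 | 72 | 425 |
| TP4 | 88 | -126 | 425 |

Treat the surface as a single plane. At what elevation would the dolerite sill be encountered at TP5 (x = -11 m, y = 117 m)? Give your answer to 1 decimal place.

Two edge vectors: TP2→TP3 = (-62, 103, 24), TP2→TP4 = (25, -95, 24).
Normal n = (TP2→TP3) × (TP2→TP4) = (4752, 2088, 3315).
So ∂z/∂x = −n_x/n_z = −1.43348 and ∂z/∂y = −n_y/n_z = −0.62986.
Intercept c from TP2: 401 + 90.31 − 19.53 = 471.78.
At (-11, 117): z = 15.8 − 73.7 + 471.78 = 413.9 m.

413.9 m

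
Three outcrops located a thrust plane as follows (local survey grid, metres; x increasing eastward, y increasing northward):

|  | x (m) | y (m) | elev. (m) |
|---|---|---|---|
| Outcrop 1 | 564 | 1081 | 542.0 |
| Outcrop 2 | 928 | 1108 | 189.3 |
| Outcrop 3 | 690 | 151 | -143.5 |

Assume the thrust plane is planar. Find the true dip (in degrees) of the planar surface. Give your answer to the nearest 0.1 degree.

Two edge vectors: Outcrop 1→Outcrop 2 = (364, 27, -352.7), Outcrop 1→Outcrop 3 = (126, -930, -685.5).
Normal n = (Outcrop 1→Outcrop 2) × (Outcrop 1→Outcrop 3) = (-346519.5, 205081.8, -341922).
So ∂z/∂x = −n_x/n_z = −1.01345 and ∂z/∂y = −n_y/n_z = 0.59979.
Gradient magnitude |∇z| = √(a² + b²) = √(1.02707 + 0.35975) = 1.17763.
True dip = arctan(1.17763) = 49.7°, dipping toward ESE (azimuth ≈ 121°).

49.7°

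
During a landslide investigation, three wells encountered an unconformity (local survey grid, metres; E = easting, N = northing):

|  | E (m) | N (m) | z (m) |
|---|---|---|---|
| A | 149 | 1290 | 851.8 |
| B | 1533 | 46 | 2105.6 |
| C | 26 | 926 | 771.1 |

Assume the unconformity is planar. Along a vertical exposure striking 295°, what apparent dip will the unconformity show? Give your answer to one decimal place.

38.5°

Let the plane be z = a·E + b·N + c.
B−A: 1384a − 1244b = 1253.8;  C−A: −123a − 364b = −80.7.
Solving gives a = 0.84772, b = −0.06475.
Unit vector along 295° is (sin 295°, cos 295°) = (-0.9063, 0.4226).
Slope in that direction = a·(-0.9063) + b·(0.4226) = −0.79566.
Apparent dip = arctan|0.79566| = 38.5° (true dip is 40.4°, so apparent ≤ true as expected).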